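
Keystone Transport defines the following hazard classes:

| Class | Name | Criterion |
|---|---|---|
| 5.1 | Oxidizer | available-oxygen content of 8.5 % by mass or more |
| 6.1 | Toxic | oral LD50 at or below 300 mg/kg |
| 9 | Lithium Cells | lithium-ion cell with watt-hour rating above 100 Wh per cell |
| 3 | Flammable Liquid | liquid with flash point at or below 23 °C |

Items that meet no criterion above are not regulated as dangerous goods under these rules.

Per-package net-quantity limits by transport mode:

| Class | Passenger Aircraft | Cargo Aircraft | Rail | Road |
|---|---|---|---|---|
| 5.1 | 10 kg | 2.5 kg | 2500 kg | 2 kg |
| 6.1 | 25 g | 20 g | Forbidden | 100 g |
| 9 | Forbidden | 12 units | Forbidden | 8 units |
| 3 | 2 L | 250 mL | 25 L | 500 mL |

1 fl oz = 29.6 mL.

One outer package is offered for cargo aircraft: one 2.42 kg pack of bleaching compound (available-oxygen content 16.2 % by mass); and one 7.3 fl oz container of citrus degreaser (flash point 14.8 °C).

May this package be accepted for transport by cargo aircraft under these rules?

Yes

The bleaching compound has available-oxygen content 16.2 % by mass, which is ≥ 8.5 % by mass, so it is Class 5.1 (Oxidizer).
With flash point 14.8 °C (≤ 23 °C), the citrus degreaser falls in Class 3.
Class 5.1 quantity: 2.42 kg.
2.42 kg is within the cargo aircraft limit of 2.5 kg for Class 5.1.
Class 3 quantity: one 7.3 fl oz container = 216.08 mL.
216.08 mL ≤ 250 mL (cargo aircraft limit, Class 3) — within limit.
Every hazard class is within its cargo aircraft limit and no segregation rule is violated.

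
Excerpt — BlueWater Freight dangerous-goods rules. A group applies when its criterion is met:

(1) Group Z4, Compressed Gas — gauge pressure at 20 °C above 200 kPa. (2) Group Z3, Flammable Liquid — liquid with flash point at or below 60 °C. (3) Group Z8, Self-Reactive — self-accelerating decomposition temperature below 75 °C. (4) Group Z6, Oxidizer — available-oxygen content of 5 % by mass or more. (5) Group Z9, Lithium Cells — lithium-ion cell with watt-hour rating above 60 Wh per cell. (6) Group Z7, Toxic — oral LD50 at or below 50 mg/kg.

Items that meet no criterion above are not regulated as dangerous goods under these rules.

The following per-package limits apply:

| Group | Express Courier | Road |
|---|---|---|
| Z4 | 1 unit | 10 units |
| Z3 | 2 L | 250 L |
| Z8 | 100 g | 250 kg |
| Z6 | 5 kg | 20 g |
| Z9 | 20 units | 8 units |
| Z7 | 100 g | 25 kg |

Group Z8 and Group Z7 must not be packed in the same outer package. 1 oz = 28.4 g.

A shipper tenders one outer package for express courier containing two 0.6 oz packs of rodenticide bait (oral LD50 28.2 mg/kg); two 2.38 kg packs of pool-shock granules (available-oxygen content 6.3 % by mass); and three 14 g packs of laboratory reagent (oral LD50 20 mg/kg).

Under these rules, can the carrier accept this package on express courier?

Oral LD50 28.2 mg/kg meets the Group Z7 criterion (Toxic), so the rodenticide bait is Group Z7.
The pool-shock granules have available-oxygen content 6.3 % by mass, which is ≥ 5 % by mass, so they are Group Z6 (Oxidizer).
Oral LD50 20 mg/kg meets the Group Z7 criterion (Toxic), so the laboratory reagent is Group Z7.
Total Group Z7: (two 0.6 oz packs = 34.08 g) + (three 14 g packs = 42 g) = 76.08 g.
That is within the Group Z7 express courier limit of 100 g.
Group Z6 quantity: two 2.38 kg packs = 4.76 kg.
That is within the Group Z6 express courier limit of 5 kg.
The segregation rule (Group Z8 with Group Z7) does not apply to Group Z7 with Group Z6.
Every hazard group is within its express courier limit and no segregation rule is violated.

Yes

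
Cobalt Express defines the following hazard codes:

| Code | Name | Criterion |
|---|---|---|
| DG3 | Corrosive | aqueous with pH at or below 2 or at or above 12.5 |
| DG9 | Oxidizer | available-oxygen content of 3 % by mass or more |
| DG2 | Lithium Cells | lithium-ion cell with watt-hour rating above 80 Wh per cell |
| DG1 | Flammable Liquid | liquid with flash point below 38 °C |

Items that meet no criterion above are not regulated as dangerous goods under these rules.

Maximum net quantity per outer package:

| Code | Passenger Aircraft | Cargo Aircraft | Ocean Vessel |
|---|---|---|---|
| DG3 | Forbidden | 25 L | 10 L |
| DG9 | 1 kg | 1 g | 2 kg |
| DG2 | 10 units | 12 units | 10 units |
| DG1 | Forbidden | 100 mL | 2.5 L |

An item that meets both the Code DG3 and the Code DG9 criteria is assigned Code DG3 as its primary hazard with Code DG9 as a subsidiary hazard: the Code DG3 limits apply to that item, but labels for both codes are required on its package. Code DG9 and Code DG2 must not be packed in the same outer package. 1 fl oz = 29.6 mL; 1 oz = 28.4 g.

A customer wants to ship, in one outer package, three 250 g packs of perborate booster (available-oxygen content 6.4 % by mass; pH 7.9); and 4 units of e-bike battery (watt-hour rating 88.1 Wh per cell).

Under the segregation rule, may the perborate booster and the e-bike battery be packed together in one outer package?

With available-oxygen content 6.4 % by mass (≥ 3 % by mass), the perborate booster falls in Code DG9.
Watt-hour rating 88.1 Wh per cell meets the Code DG2 criterion (Lithium Cells), so the e-bike battery is Code DG2.
Code DG9 and Code DG2 may not share an outer package.

No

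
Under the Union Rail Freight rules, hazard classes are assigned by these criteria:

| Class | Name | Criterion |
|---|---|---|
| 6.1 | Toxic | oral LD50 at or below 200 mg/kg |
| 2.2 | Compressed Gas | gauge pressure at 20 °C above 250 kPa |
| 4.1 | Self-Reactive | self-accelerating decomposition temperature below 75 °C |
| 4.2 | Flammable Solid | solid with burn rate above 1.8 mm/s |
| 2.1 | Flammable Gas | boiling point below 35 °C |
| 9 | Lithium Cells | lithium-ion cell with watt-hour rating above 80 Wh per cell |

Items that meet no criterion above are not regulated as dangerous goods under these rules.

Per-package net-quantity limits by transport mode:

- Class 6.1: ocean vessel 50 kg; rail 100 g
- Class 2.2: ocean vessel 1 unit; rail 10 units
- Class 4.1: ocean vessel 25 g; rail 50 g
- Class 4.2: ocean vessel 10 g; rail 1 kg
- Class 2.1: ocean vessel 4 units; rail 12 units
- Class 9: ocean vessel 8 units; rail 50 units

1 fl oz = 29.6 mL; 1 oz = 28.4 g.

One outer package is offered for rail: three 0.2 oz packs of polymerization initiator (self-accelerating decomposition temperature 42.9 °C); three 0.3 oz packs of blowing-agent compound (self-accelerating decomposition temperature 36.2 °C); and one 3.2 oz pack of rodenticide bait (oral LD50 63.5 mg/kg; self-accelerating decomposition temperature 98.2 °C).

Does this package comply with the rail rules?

Yes

Polymerization initiator: self-accelerating decomposition temperature 42.9 °C < 75 °C → Class 4.1 (Self-Reactive).
With self-accelerating decomposition temperature 36.2 °C (< 75 °C), the blowing-agent compound falls in Class 4.1.
The rodenticide bait has oral LD50 63.5 mg/kg, which is ≤ 200 mg/kg, so it is Class 6.1 (Toxic).
Class 6.1 quantity: one 3.2 oz pack = 90.88 g.
That is within the Class 6.1 rail limit of 100 g.
Class 4.1 net quantity: (three 0.2 oz packs = 17.04 g) + (three 0.3 oz packs = 25.56 g) = 42.6 g.
42.6 g is within the rail limit of 50 g for Class 4.1.
Every hazard class is within its rail limit and no segregation rule is violated.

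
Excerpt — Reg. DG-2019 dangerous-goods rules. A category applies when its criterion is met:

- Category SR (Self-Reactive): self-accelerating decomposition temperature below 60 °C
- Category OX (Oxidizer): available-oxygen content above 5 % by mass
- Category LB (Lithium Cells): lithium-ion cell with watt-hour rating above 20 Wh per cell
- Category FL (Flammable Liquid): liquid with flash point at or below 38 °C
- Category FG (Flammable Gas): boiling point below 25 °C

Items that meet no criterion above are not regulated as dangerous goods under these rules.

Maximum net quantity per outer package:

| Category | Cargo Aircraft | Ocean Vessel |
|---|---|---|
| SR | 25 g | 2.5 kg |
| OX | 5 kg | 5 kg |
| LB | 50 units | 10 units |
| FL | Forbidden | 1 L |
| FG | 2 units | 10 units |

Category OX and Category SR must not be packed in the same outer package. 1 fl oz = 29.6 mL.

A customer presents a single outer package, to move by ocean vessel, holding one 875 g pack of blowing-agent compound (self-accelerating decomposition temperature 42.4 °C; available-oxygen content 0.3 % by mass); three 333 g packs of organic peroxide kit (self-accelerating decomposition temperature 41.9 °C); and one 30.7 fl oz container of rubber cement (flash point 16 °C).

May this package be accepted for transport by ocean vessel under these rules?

Yes

With self-accelerating decomposition temperature 42.4 °C (< 60 °C), the blowing-agent compound falls in Category SR.
The organic peroxide kit has self-accelerating decomposition temperature 41.9 °C, which is < 60 °C, so it is Category SR (Self-Reactive).
Rubber cement: flash point 16 °C ≤ 38 °C → Category FL (Flammable Liquid).
Category FL quantity: one 30.7 fl oz container = 908.72 mL.
908.72 mL is within the ocean vessel limit of 1 L for Category FL.
Category SR net quantity: 875 g + (three 333 g packs = 999 g) = 1.874 kg.
1.874 kg is within the ocean vessel limit of 2.5 kg for Category SR.
The segregation rule (Category OX with Category SR) does not apply to Category FL with Category SR.
Every hazard category is within its ocean vessel limit and no segregation rule is violated.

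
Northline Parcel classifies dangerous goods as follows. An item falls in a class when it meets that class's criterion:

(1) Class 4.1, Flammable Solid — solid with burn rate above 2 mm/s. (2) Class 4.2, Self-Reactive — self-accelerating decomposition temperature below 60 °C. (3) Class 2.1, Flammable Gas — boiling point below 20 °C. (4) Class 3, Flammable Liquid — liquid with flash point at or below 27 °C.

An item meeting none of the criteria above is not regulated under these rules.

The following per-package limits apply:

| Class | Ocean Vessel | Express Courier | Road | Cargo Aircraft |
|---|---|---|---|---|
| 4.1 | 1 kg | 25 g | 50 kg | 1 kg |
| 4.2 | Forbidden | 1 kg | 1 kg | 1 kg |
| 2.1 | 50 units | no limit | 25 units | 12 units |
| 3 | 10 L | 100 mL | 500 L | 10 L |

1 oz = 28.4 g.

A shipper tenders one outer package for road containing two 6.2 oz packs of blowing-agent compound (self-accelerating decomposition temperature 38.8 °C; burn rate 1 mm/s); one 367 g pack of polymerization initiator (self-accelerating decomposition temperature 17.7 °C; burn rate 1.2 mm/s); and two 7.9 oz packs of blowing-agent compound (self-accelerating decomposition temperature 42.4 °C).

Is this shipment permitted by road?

No

Self-accelerating decomposition temperature 38.8 °C meets the Class 4.2 criterion (Self-Reactive), so the blowing-agent compound is Class 4.2.
Self-accelerating decomposition temperature 17.7 °C meets the Class 4.2 criterion (Self-Reactive), so the polymerization initiator is Class 4.2.
The blowing-agent compound has self-accelerating decomposition temperature 42.4 °C, which is < 60 °C, so it is Class 4.2 (Self-Reactive).
Class 4.2 net quantity: (two 6.2 oz packs = 352.16 g) + 367 g + (two 7.9 oz packs = 448.72 g) = 1167.88 g.
1167.88 g exceeds the road limit of 1 kg for Class 4.2.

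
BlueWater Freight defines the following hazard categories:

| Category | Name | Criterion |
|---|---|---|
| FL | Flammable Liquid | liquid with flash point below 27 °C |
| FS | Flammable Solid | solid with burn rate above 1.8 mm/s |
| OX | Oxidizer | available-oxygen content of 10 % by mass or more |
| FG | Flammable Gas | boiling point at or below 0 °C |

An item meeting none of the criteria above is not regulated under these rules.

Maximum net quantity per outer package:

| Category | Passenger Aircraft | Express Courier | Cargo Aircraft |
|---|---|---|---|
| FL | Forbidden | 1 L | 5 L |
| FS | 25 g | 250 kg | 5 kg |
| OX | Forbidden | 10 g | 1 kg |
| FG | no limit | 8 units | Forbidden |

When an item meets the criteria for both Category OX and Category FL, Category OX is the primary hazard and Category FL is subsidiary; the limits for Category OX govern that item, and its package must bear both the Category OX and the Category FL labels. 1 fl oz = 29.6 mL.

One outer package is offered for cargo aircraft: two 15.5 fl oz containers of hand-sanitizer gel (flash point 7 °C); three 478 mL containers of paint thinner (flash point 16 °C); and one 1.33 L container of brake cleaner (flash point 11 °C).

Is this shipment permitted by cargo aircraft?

Yes

The hand-sanitizer gel has flash point 7 °C, which is < 27 °C, so it is Category FL (Flammable Liquid).
With flash point 16 °C (< 27 °C), the paint thinner falls in Category FL.
Flash point 11 °C meets the Category FL criterion (Flammable Liquid), so the brake cleaner is Category FL.
Total Category FL: (two 15.5 fl oz containers = 917.6 mL) + (three 478 mL containers = 1.434 L) + 1.33 L = 3681.6 mL.
3681.6 mL is within the cargo aircraft limit of 5 L for Category FL.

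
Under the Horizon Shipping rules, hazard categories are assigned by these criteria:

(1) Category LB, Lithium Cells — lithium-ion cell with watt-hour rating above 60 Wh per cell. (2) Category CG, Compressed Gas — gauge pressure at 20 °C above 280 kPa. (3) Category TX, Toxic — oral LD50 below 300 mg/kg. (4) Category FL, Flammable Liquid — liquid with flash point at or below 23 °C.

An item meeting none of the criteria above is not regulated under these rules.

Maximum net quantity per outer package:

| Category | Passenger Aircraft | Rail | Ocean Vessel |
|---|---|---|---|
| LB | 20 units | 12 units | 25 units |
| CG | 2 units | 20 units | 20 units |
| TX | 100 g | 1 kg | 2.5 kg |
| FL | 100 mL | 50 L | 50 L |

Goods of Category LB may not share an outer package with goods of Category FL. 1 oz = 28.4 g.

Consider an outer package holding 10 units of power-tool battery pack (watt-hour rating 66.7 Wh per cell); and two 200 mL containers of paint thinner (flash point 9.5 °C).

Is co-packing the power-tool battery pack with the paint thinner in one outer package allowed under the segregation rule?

No

With watt-hour rating 66.7 Wh per cell (> 60 Wh per cell), the power-tool battery pack falls in Category LB.
Flash point 9.5 °C meets the Category FL criterion (Flammable Liquid), so the paint thinner is Category FL.
Category LB and Category FL may not share an outer package.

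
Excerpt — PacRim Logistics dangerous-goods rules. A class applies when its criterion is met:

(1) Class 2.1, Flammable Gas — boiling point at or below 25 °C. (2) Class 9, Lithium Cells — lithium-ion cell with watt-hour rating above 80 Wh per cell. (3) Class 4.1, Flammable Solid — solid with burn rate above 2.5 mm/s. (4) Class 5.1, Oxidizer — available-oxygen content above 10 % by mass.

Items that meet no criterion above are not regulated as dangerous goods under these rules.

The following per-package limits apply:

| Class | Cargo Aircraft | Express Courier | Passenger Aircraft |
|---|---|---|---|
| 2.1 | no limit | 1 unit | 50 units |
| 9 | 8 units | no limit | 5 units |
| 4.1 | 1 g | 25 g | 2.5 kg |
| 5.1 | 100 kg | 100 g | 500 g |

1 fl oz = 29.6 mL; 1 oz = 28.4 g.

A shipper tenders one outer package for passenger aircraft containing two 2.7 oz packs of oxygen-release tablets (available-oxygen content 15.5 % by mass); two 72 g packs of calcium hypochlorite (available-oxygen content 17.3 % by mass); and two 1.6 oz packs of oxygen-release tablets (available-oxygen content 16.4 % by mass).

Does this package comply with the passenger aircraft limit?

Yes

Available-oxygen content 15.5 % by mass meets the Class 5.1 criterion (Oxidizer), so the oxygen-release tablets are Class 5.1.
Available-oxygen content 17.3 % by mass meets the Class 5.1 criterion (Oxidizer), so the calcium hypochlorite is Class 5.1.
Available-oxygen content 16.4 % by mass meets the Class 5.1 criterion (Oxidizer), so the oxygen-release tablets are Class 5.1.
Class 5.1 net quantity: (two 2.7 oz packs = 153.36 g) + (two 72 g packs = 144 g) + (two 1.6 oz packs = 90.88 g) = 388.24 g.
That is within the Class 5.1 passenger aircraft limit of 500 g.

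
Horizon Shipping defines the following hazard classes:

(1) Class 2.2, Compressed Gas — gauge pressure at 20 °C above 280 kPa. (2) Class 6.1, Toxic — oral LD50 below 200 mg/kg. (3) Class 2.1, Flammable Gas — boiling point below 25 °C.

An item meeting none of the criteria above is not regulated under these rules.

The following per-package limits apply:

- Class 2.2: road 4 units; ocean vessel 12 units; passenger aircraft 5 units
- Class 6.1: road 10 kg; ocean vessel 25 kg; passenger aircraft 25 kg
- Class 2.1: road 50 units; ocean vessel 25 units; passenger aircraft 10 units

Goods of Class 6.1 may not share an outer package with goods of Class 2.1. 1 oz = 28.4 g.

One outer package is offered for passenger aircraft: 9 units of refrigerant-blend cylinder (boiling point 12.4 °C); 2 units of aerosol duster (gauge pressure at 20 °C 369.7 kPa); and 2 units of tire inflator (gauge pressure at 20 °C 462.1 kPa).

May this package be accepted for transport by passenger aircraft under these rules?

With boiling point 12.4 °C (< 25 °C), the refrigerant-blend cylinder falls in Class 2.1.
Aerosol duster: gauge pressure at 20 °C 369.7 kPa > 280 kPa → Class 2.2 (Compressed Gas).
The tire inflator has gauge pressure at 20 °C 462.1 kPa, which is > 280 kPa, so it is Class 2.2 (Compressed Gas).
Class 2.1 quantity: 9 units.
That is within the Class 2.1 passenger aircraft limit of 10 units.
Class 2.2 net quantity: 2 units + 2 units = 4 units.
4 units ≤ 5 units (passenger aircraft limit, Class 2.2) — within limit.
The segregation rule (Class 6.1 with Class 2.1) does not apply to Class 2.1 with Class 2.2.
Every hazard class is within its passenger aircraft limit and no segregation rule is violated.

Yes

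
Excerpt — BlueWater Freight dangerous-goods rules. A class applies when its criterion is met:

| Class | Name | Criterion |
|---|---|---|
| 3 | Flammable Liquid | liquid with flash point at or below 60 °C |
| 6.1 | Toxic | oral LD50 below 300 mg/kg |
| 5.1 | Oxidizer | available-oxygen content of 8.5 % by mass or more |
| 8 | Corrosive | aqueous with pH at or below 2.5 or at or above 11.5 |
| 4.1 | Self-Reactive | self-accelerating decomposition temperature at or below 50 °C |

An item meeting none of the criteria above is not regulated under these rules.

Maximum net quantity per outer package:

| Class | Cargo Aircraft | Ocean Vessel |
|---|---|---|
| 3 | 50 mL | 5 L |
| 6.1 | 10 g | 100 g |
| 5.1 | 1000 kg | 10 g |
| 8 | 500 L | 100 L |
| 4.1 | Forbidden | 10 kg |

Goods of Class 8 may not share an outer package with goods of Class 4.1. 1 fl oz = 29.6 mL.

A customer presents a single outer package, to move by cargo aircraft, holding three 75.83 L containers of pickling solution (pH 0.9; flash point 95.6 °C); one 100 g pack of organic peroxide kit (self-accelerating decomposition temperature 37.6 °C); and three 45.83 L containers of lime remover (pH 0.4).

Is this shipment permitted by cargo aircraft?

The pickling solution has pH 0.9, which is ≤ 2.5, so it is Class 8 (Corrosive).
Organic peroxide kit: self-accelerating decomposition temperature 37.6 °C ≤ 50 °C → Class 4.1 (Self-Reactive).
With pH 0.4 (≤ 2.5), the lime remover falls in Class 8.
Class 8 net quantity: (three 75.83 L containers = 227.49 L) + (three 45.83 L containers = 137.49 L) = 364.98 L.
That is within the Class 8 cargo aircraft limit of 500 L.
Class 4.1 quantity: 100 g.
By cargo aircraft, Class 4.1 is Forbidden regardless of quantity.
Class 8 and Class 4.1 may not share an outer package.

No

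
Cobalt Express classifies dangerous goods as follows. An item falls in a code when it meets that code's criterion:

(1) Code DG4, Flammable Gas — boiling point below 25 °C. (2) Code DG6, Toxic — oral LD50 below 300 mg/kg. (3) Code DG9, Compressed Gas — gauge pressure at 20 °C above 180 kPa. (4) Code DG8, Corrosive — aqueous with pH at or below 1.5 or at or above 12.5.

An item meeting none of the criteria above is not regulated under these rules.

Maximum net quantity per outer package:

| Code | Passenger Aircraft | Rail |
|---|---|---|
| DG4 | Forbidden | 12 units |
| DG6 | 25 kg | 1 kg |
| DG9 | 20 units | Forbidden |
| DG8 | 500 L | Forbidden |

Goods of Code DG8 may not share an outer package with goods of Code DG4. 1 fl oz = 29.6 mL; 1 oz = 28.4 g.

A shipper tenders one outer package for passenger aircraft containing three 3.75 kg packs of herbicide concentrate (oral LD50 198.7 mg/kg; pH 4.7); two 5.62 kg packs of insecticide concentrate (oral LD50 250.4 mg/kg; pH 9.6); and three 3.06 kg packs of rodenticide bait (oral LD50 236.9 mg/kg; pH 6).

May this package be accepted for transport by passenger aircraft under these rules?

The herbicide concentrate has oral LD50 198.7 mg/kg, which is < 300 mg/kg, so it is Code DG6 (Toxic).
The insecticide concentrate has oral LD50 250.4 mg/kg, which is < 300 mg/kg, so it is Code DG6 (Toxic).
Oral LD50 236.9 mg/kg meets the Code DG6 criterion (Toxic), so the rodenticide bait is Code DG6.
Code DG6 net quantity: (three 3.75 kg packs = 11.25 kg) + (two 5.62 kg packs = 11.24 kg) + (three 3.06 kg packs = 9.18 kg) = 31.67 kg.
31.67 kg exceeds the passenger aircraft limit of 25 kg for Code DG6.

No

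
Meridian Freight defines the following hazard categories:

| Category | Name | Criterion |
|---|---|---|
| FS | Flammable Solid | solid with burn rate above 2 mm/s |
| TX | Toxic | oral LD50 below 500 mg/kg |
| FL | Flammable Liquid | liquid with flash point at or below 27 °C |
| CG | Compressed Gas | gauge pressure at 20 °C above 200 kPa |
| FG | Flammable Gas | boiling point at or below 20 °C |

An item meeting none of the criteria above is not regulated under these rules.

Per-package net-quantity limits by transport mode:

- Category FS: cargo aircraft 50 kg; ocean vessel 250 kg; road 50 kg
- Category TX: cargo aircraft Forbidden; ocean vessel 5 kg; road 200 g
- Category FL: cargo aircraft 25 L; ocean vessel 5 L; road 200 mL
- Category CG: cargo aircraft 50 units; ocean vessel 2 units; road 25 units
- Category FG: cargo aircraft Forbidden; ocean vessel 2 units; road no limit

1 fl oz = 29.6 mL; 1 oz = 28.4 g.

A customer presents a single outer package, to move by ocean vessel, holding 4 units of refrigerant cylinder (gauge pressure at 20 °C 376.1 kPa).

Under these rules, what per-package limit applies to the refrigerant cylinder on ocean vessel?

2 units

The refrigerant cylinder has gauge pressure at 20 °C 376.1 kPa, which is > 200 kPa, so it is Category CG (Compressed Gas).
The ocean vessel limit for Category CG is 2 units.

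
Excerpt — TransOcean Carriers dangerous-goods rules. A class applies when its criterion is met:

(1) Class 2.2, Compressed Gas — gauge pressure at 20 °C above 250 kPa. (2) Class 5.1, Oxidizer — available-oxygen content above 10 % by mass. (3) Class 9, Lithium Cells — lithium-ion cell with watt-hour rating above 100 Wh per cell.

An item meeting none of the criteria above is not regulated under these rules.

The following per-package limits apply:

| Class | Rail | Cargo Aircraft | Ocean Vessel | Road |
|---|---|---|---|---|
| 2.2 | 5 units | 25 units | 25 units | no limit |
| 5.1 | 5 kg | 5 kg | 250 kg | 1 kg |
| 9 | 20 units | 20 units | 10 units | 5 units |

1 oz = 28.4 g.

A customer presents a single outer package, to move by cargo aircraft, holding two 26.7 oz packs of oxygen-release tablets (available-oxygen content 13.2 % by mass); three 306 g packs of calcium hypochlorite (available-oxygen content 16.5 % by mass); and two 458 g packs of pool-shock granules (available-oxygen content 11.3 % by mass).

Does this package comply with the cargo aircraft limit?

Yes

Available-oxygen content 13.2 % by mass meets the Class 5.1 criterion (Oxidizer), so the oxygen-release tablets are Class 5.1.
The calcium hypochlorite has available-oxygen content 16.5 % by mass, which is > 10 % by mass, so it is Class 5.1 (Oxidizer).
With available-oxygen content 11.3 % by mass (> 10 % by mass), the pool-shock granules fall in Class 5.1.
Total Class 5.1: (two 26.7 oz packs = 1516.56 g) + (three 306 g packs = 918 g) + (two 458 g packs = 916 g) = 3350.56 g.
3350.56 g ≤ 5 kg (cargo aircraft limit, Class 5.1) — within limit.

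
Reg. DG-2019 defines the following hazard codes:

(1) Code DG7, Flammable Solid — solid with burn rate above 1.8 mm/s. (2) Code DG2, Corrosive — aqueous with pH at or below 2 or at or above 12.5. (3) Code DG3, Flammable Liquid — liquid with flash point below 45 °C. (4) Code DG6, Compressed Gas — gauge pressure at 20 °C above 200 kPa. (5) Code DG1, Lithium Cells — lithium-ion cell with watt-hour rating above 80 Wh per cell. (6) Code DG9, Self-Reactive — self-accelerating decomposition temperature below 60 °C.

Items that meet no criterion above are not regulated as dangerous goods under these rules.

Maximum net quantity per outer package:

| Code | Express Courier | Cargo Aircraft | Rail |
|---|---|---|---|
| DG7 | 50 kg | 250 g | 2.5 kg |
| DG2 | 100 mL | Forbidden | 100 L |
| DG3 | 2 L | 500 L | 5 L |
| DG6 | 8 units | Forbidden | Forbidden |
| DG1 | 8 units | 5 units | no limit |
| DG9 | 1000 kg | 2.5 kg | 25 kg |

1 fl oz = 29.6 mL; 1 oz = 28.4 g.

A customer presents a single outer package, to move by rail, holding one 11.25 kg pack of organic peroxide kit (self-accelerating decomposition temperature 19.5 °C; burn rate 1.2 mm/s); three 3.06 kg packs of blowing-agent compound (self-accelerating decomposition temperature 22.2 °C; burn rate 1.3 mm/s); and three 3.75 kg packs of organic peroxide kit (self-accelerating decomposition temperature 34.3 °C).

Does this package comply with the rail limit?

Self-accelerating decomposition temperature 19.5 °C meets the Code DG9 criterion (Self-Reactive), so the organic peroxide kit is Code DG9.
Self-accelerating decomposition temperature 22.2 °C meets the Code DG9 criterion (Self-Reactive), so the blowing-agent compound is Code DG9.
Self-accelerating decomposition temperature 34.3 °C meets the Code DG9 criterion (Self-Reactive), so the organic peroxide kit is Code DG9.
Total Code DG9: 11.25 kg + (three 3.06 kg packs = 9.18 kg) + (three 3.75 kg packs = 11.25 kg) = 31.68 kg.
31.68 kg exceeds the rail limit of 25 kg for Code DG9.

No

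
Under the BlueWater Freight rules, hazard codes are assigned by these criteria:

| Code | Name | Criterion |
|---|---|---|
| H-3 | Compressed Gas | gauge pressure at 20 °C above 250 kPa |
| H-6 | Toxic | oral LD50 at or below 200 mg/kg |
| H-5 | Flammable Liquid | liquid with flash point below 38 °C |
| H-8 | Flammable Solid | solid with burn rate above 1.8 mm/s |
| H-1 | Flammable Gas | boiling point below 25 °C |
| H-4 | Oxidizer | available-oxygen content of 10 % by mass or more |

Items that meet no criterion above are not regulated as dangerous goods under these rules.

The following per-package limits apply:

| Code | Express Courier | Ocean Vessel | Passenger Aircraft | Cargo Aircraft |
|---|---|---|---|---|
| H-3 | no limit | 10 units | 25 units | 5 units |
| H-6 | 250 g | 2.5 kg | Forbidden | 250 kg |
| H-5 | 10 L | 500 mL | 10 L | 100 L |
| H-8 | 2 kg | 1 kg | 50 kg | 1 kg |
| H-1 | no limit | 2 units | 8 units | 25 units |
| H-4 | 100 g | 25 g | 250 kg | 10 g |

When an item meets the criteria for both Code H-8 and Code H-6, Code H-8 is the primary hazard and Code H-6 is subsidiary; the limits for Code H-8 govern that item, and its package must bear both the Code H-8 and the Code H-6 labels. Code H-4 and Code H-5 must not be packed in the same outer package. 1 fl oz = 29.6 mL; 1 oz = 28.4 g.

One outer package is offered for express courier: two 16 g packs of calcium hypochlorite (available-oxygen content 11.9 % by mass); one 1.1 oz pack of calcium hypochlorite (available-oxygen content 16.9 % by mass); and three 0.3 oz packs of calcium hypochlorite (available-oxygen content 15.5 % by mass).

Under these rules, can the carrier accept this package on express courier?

The calcium hypochlorite has available-oxygen content 11.9 % by mass, which is ≥ 10 % by mass, so it is Code H-4 (Oxidizer).
The calcium hypochlorite has available-oxygen content 16.9 % by mass, which is ≥ 10 % by mass, so it is Code H-4 (Oxidizer).
Calcium hypochlorite: available-oxygen content 15.5 % by mass ≥ 10 % by mass → Code H-4 (Oxidizer).
Total Code H-4: (two 16 g packs = 32 g) + (one 1.1 oz pack = 31.24 g) + (three 0.3 oz packs = 25.56 g) = 88.8 g.
That is within the Code H-4 express courier limit of 100 g.

Yes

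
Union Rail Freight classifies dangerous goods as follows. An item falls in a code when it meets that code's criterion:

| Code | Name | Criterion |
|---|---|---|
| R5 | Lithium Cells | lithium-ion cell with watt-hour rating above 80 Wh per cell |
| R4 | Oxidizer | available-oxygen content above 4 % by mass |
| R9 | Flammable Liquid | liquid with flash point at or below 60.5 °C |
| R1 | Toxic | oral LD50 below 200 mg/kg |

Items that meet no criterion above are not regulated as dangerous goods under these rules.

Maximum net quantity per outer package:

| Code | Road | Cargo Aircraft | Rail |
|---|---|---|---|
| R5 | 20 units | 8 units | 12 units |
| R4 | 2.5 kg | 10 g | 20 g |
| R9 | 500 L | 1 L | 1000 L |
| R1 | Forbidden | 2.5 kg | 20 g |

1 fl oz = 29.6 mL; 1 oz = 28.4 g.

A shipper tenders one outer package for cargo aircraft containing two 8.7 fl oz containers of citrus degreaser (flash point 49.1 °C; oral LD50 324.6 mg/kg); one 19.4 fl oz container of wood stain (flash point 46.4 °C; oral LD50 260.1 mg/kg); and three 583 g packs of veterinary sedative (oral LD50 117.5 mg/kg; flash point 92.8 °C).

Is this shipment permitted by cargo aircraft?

Flash point 49.1 °C meets the Code R9 criterion (Flammable Liquid), so the citrus degreaser is Code R9.
The wood stain has flash point 46.4 °C, which is ≤ 60.5 °C, so it is Code R9 (Flammable Liquid).
With oral LD50 117.5 mg/kg (< 200 mg/kg), the veterinary sedative falls in Code R1.
Code R1 quantity: three 583 g packs = 1.749 kg.
1.749 kg is within the cargo aircraft limit of 2.5 kg for Code R1.
Total Code R9: (two 8.7 fl oz containers = 515.04 mL) + (one 19.4 fl oz container = 574.24 mL) = 1089.28 mL.
1089.28 mL > 1 L (cargo aircraft limit, Code R9) — over the limit.

No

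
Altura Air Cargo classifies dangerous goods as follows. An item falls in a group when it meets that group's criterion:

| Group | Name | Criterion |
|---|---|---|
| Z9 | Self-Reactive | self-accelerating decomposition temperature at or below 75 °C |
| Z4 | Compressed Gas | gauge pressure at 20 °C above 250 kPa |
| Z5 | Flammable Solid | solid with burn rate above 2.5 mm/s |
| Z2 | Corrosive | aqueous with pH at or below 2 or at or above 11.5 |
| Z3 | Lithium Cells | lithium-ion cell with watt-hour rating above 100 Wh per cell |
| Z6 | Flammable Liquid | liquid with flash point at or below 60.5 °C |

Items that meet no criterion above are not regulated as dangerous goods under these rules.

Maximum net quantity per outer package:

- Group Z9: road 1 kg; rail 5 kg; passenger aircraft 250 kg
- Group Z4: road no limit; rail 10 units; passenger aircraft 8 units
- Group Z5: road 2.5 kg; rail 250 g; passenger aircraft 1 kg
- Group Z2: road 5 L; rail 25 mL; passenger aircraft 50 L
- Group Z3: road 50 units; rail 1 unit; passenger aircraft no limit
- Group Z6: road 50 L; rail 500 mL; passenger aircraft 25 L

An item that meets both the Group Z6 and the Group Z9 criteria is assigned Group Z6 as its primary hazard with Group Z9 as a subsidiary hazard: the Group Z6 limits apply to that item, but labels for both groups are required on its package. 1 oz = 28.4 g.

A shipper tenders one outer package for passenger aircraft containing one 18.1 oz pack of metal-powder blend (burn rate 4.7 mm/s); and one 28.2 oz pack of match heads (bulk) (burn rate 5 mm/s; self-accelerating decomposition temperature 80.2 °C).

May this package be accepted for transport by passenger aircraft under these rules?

The metal-powder blend has burn rate 4.7 mm/s, which is > 2.5 mm/s, so it is Group Z5 (Flammable Solid).
The match heads (bulk) have burn rate 5 mm/s, which is > 2.5 mm/s, so they are Group Z5 (Flammable Solid).
Total Group Z5: (one 18.1 oz pack = 514.04 g) + (one 28.2 oz pack = 800.88 g) = 1314.92 g.
1314.92 g exceeds the passenger aircraft limit of 1 kg for Group Z5.

No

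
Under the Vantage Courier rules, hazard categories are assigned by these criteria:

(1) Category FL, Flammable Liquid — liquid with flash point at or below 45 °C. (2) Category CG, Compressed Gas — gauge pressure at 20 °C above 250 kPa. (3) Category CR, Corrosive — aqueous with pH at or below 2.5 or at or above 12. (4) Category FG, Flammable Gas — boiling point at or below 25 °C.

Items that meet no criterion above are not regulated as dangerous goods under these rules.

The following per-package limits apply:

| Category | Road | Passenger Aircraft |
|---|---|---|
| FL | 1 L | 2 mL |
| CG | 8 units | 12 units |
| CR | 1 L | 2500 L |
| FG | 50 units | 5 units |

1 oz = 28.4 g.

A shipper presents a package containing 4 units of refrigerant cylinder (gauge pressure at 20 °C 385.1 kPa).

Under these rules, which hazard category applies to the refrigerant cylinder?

Category CG

The refrigerant cylinder has gauge pressure at 20 °C 385.1 kPa, which is > 250 kPa, so it is Category CG (Compressed Gas).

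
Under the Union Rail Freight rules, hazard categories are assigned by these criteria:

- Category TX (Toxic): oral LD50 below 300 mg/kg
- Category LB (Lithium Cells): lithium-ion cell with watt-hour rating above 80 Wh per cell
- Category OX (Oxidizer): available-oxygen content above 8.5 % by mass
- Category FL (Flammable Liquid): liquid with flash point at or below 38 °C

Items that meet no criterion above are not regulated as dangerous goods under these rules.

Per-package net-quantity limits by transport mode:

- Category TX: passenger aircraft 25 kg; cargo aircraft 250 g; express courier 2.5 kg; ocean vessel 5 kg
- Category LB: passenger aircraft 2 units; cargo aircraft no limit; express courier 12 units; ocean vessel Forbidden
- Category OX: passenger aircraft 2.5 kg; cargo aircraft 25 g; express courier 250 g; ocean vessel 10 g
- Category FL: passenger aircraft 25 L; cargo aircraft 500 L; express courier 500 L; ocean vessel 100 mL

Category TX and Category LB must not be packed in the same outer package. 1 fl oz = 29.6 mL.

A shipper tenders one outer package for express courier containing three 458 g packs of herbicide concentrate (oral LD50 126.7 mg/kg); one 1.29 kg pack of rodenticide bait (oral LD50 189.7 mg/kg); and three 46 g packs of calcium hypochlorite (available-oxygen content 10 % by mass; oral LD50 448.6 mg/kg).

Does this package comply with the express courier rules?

No

Oral LD50 126.7 mg/kg meets the Category TX criterion (Toxic), so the herbicide concentrate is Category TX.
Rodenticide bait: oral LD50 189.7 mg/kg < 300 mg/kg → Category TX (Toxic).
Available-oxygen content 10 % by mass meets the Category OX criterion (Oxidizer), so the calcium hypochlorite is Category OX.
Total Category TX: (three 458 g packs = 1.374 kg) + 1.29 kg = 2.664 kg.
That exceeds the Category TX express courier limit of 2.5 kg.
Category OX quantity: three 46 g packs = 138 g.
That is within the Category OX express courier limit of 250 g.
The segregation rule (Category TX with Category LB) does not apply to Category TX with Category OX.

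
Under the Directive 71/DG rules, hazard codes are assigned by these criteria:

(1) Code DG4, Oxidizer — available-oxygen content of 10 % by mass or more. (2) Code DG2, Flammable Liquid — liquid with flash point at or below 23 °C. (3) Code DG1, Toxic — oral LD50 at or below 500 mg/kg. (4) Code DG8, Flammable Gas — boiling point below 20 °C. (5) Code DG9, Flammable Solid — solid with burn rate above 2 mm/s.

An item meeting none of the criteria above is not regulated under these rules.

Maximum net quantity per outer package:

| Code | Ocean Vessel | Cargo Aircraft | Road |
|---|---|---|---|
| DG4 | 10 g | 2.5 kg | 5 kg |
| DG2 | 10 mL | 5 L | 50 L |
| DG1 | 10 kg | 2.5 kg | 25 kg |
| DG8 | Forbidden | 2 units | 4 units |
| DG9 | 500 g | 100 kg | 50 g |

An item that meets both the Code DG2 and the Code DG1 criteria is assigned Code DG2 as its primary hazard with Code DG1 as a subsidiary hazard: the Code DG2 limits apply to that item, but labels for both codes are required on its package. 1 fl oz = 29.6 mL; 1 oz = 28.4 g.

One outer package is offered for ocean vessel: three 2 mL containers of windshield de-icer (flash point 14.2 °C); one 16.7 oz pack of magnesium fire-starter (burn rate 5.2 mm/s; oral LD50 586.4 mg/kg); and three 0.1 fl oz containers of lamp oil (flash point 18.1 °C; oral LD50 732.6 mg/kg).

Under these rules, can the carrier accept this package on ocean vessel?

With flash point 14.2 °C (≤ 23 °C), the windshield de-icer falls in Code DG2.
With burn rate 5.2 mm/s (> 2 mm/s), the magnesium fire-starter falls in Code DG9.
Flash point 18.1 °C meets the Code DG2 criterion (Flammable Liquid), so the lamp oil is Code DG2.
Total Code DG2: (three 2 mL containers = 6 mL) + (three 0.1 fl oz containers = 8.88 mL) = 14.88 mL.
14.88 mL exceeds the ocean vessel limit of 10 mL for Code DG2.
Code DG9 quantity: one 16.7 oz pack = 474.28 g.
474.28 g ≤ 500 g (ocean vessel limit, Code DG9) — within limit.

No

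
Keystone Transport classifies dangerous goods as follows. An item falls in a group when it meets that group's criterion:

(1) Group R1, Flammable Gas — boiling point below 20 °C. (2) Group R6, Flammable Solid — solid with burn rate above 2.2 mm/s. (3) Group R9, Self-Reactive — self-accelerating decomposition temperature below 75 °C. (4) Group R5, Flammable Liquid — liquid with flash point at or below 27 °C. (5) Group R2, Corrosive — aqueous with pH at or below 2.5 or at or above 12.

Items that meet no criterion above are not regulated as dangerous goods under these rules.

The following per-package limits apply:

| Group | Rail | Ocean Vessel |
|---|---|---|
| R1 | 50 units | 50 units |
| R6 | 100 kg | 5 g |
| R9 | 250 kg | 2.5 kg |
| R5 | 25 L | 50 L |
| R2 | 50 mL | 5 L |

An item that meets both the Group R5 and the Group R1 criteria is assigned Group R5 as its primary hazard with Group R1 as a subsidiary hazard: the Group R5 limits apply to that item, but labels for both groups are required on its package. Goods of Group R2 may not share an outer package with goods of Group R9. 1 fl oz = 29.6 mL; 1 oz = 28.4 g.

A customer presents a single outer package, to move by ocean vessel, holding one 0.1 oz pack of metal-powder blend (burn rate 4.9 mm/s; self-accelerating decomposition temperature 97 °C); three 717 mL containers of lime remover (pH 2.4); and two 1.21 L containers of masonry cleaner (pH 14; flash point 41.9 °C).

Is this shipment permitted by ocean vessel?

The metal-powder blend has burn rate 4.9 mm/s, which is > 2.2 mm/s, so it is Group R6 (Flammable Solid).
With pH 2.4 (≤ 2.5), the lime remover falls in Group R2.
pH 14 meets the Group R2 criterion (Corrosive), so the masonry cleaner is Group R2.
Total Group R2: (three 717 mL containers = 2.151 L) + (two 1.21 L containers = 2.42 L) = 4.571 L.
4.571 L is within the ocean vessel limit of 5 L for Group R2.
Group R6 quantity: one 0.1 oz pack = 2.84 g.
2.84 g ≤ 5 g (ocean vessel limit, Group R6) — within limit.
The segregation rule (Group R2 with Group R9) does not apply to Group R2 with Group R6.
Every hazard group is within its ocean vessel limit and no segregation rule is violated.

Yes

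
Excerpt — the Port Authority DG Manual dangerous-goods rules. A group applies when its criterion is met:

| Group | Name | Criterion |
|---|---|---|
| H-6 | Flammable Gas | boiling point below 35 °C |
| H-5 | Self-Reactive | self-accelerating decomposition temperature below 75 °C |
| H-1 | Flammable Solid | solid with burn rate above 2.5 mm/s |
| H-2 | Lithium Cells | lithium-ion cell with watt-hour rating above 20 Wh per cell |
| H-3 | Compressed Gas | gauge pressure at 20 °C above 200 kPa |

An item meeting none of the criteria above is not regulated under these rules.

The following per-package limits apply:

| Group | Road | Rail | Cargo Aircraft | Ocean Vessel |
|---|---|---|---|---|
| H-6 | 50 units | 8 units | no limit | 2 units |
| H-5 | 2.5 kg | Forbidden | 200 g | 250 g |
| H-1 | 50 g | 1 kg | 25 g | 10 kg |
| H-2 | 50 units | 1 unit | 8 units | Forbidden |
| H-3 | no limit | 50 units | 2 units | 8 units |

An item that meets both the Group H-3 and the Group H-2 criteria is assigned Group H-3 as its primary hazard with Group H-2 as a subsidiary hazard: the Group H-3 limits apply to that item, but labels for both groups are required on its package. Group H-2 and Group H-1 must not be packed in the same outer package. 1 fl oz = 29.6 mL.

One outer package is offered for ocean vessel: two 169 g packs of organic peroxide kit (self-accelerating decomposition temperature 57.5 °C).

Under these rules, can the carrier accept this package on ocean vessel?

No

The organic peroxide kit has self-accelerating decomposition temperature 57.5 °C, which is < 75 °C, so it is Group H-5 (Self-Reactive).
Group H-5 quantity: two 169 g packs = 338 g.
338 g > 250 g (ocean vessel limit, Group H-5) — over the limit.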